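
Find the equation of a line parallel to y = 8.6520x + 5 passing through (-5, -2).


Parallel lines have equal slopes.
m2 = 8.6520
b2 = -2 - 8.6520*(-5) = 41.2600

y = 8.6520x + 41.2600


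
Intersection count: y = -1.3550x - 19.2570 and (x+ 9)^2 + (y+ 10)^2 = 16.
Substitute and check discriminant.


Substitute y = -1.3550x - 19.2570: (x+ 9)^2 + (-1.3550x- 19.2570+ 10)^2 = 16
Expand to Ax^2 + Bx + C = 0, where b-k = -9.257
A = 1+m^2 = 2.836025
B = 2(m(b-k) - h) = 2(-1.3550*(-9.257) + 9) = 43.08647
C = h^2 + (b-k)^2 - r^2 = 81 + 85.692049 - 16 = 150.692049
disc = B^2-4AC = 1856.4439 - 1709.4657 = 146.9782
disc > 0

2 intersection points


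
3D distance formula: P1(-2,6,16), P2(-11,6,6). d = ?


dx=-9, dy=0, dz=-10
d = sqrt(81+0+100) = sqrt(181) = 13.4536

13.4536


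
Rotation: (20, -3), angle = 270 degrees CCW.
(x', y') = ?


cos(270) = 0, sin(270) = -1
x' = 20*0 + 3*(-1) = -3
y' = 20*(-1) - 3*0 = -20

(-3, -20)


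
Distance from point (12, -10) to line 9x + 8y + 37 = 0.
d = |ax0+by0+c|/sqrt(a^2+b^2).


|9*12 + 8*(-10) + 37| = |65| = 65
sqrt(81 + 64) = sqrt(145) = 12.0416
d = 65/sqrt(145) = 5.3980

5.3980


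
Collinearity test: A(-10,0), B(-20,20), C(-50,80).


-10*(20-80) - 20*(80-0) - 50*(0-20)
= 600 - 1600 + 1000 = 0

Yes, collinear (determinant = 0)


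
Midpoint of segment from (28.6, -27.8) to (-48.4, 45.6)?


Mx = (28.6 - 48.4)/2 = -19.8/2 = -9.9000
My = (-27.8 + 45.6)/2 = 17.8/2 = 8.9000

(-9.9000, 8.9000)


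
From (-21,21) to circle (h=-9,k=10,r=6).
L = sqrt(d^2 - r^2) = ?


d = sqrt((-21+ 9)^2 + (21-10)^2) = sqrt(144+121) = 16.2788
L = sqrt(265.0000 - 36) = sqrt(229.0000) = 15.1327

15.1327


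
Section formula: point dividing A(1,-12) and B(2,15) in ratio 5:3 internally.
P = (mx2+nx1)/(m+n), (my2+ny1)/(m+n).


Px = (5*2 + 3*1)/8 = 13/8 = 1.6250
Py = (5*15 + 3*(-12))/8 = 39/8 = 4.8750

P = (1.6250, 4.8750)


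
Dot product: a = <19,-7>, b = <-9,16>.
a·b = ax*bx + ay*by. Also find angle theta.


a·b = 19*(-9) - 7*16 = -171 - 112 = -283
|a| = sqrt(361+49) = 20.2485
|b| = sqrt(81+256) = 18.3576
cos(theta) = -283/(sqrt(410)*sqrt(337)) = -283/sqrt(138170) = -0.761342
theta = arccos(-283/sqrt(138170)) = 139.5826 degrees

a·b = -283, theta = 139.5826 deg


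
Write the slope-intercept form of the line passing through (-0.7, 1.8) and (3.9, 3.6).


m = (1.8)/(4.6) = 0.3913
b = y1 - m*x1 = 1.8 - (1.8*(-0.7))/(4.6) = 1.8 + 0.2739 = 2.0739

y = 0.3913x + 2.0739


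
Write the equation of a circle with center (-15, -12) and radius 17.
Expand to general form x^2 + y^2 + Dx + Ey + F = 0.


(x+ 15)^2 + (y+ 12)^2 = 17^2
D = -2h = 30, E = -2k = 24
F = h^2+k^2-r^2 = 225+144-289 = 80

x^2 + y^2 + 30x + 24y + 80 = 0


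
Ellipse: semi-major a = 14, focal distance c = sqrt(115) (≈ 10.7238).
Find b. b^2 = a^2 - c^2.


b^2 = 14^2 - (sqrt(115))^2 = 196 - 115 = 81
b = sqrt(81) = 9

b = 9


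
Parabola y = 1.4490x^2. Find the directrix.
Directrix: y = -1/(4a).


a = 1.4490
1/(4a) = 0.1725
directrix: y = -0.1725 = -0.1725

y = -0.1725


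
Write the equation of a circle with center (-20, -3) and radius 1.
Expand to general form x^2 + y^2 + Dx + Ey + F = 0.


(x+ 20)^2 + (y+ 3)^2 = 1^2
D = -2h = 40, E = -2k = 6
F = h^2+k^2-r^2 = 400+9-1 = 408

x^2 + y^2 + 40x + 6y + 408 = 0


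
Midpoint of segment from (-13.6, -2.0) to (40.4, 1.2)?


Mx = (-13.6 + 40.4)/2 = 26.8/2 = 13.4000
My = (-2.0 + 1.2)/2 = -0.8/2 = -0.4000

(13.4000, -0.4000)


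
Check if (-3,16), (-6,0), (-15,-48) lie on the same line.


-3*(0+ 48) - 6*(-48-16) - 15*(16-0)
= -144 + 384 - 240 = 0

Yes, collinear (determinant = 0)


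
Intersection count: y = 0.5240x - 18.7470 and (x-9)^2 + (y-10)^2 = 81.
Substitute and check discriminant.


Substitute y = 0.5240x - 18.7470: (x-9)^2 + (0.5240x- 18.7470-10)^2 = 81
Expand to Ax^2 + Bx + C = 0, where b-k = -28.747
A = 1+m^2 = 1.274576
B = 2(m(b-k) - h) = 2(0.5240*(-28.747) - 9) = -48.126856
C = h^2 + (b-k)^2 - r^2 = 81 + 826.390009 - 81 = 826.390009
disc = B^2-4AC = 2316.1943 - 4213.1875 = -1896.9932
disc < 0

0 intersection points


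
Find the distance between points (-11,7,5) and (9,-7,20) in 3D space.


dx=20, dy=-14, dz=15
d = sqrt(400+196+225) = sqrt(821) = 28.6531

28.6531


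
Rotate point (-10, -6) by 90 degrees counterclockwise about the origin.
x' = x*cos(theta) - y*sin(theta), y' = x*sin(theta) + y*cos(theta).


cos(90) = 0, sin(90) = 1
x' = -10*0 + 6*1 = 6
y' = -10*1 - 6*0 = -10

(6, -10)


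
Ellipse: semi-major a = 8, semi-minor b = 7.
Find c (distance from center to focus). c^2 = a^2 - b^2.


c^2 = 8^2 - 7^2 = 64 - 49 = 15
c = sqrt(15) = 3.8730

c = 3.8730


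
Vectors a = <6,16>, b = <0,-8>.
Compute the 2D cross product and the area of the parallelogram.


cross = 6*(-8) - 16*0 = -48 - 0 = -48
Parallelogram area = |-48| = 48

cross = -48, parallelogram area = 48


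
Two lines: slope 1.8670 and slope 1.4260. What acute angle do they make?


m1-m2 = 0.441
1+m1*m2 = 3.662342
tan(theta) = |0.441/3.662342| = 0.120415
theta = arctan(|0.441/3.662342|) = 6.8662 degrees (acute angle)

6.8662 degrees


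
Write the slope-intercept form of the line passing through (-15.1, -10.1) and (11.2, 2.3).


m = (12.4)/(26.3) = 0.4715
b = y1 - m*x1 = -10.1 - (12.4*(-15.1))/(26.3) = -10.1 + 7.1194 = -2.9806

y = 0.4715x - 2.9806


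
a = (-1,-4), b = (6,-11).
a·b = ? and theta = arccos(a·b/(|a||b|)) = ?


a·b = -1*6 - 4*(-11) = -6 + 44 = 38
|a| = sqrt(1+16) = 4.1231
|b| = sqrt(36+121) = 12.5300
cos(theta) = 38/(sqrt(17)*sqrt(157)) = 38/sqrt(2669) = 0.735545
theta = arccos(38/sqrt(2669)) = 42.6467 degrees

a·b = 38, theta = 42.6467 deg


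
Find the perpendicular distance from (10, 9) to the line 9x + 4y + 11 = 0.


|9*10 + 4*9 + 11| = |137| = 137
sqrt(81 + 16) = sqrt(97) = 9.8489
d = 137/sqrt(97) = 13.9102

13.9102


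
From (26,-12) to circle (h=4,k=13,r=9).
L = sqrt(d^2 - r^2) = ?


d = sqrt((26-4)^2 + (-12-13)^2) = sqrt(484+625) = 33.3017
L = sqrt(1109.0000 - 81) = sqrt(1028.0000) = 32.0624

32.0624


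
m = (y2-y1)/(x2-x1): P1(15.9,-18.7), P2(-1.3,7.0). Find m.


dy = 7.0 + 18.7 = 25.7
dx = -1.3 - 15.9 = -17.2
m = 25.7/(-17.2) = -1.4942

m = -1.4942


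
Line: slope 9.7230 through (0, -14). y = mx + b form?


y + 14 = 9.7230(x - 0)
y = 9.7230x - 14 - 9.7230*0
y = 9.7230x - 14.0000

y = 9.7230x - 14.0000


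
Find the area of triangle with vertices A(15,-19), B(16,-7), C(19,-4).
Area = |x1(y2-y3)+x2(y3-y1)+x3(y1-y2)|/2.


15*(-7+ 4) = -45
16*(-4+ 19) = 240
19*(-19+ 7) = -228
sum = -33
Area = |-33|/2 = 16.5000

16.5000 sq units


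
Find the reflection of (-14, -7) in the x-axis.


Reflection rule for x-axis: (x, -y)
(-14, -7) -> (-14, 7)

(-14, 7)


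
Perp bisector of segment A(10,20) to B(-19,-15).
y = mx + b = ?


Midpoint = (-4.5, 2.5)
Slope of AB = dy/dx = -35/(-29) = 1.2069
Perp slope = -dx/dy = -29/35 = -0.8286
b = My - (perp slope)*Mx = 2.5 + (-29*(-4.5))/(-35) = 2.5 - 3.7286 = -1.2286

y = -0.8286x - 1.2286


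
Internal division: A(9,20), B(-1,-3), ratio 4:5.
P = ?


Px = (4*(-1) + 5*9)/9 = 41/9 = 4.5556
Py = (4*(-3) + 5*20)/9 = 88/9 = 9.7778

P = (4.5556, 9.7778)


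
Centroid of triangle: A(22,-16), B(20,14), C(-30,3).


Gx = (22+20- 30)/3 = 12/3 = 4.0000
Gy = (-16+14+3)/3 = 1/3 = 0.3333

G = (4.0000, 0.3333)


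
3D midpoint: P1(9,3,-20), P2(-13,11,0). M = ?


Mx = (9- 13)/2 = -2.0000
My = (3+11)/2 = 7.0000
Mz = (-20+0)/2 = -10.0000

M = (-2.0000, 7.0000, -10.0000)


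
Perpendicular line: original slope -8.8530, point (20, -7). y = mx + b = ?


Perpendicular slope = -1/m1 = -1/(-8.8530) = 0.1130
b2 = y0 - m2*x0 = -7 + 20/(-8.8530) = -7 - 2.2591 = -9.2591

y = 0.1130x - 9.2591


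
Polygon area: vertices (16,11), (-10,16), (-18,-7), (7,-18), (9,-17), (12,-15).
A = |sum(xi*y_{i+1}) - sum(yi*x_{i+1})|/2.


sum(xi*y_{i+1}) = 16*16 - 10*(-7) - 18*(-18) + 7*(-17) + 9*(-15) + 12*11 = 528
sum(yi*x_{i+1}) = 11*(-10) + 16*(-18) - 7*7 - 18*9 - 17*12 - 15*16 = -1053
Area = |528 + 1053|/2 = 1581/2 = 790.5000

790.5000 sq units


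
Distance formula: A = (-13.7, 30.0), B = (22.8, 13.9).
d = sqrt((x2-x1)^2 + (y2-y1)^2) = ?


dx = 22.8 + 13.7 = 36.5
dy = 13.9 - 30.0 = -16.1
d = sqrt(1332.25 + 259.21) = sqrt(1591.46) = 39.8931

39.8931


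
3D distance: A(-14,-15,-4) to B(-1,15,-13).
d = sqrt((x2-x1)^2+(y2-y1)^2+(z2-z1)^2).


dx=13, dy=30, dz=-9
d = sqrt(169+900+81) = sqrt(1150) = 33.9116

33.9116


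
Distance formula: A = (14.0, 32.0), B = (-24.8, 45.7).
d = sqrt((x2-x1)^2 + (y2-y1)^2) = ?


dx = -24.8 - 14.0 = -38.8
dy = 45.7 - 32.0 = 13.7
d = sqrt(1505.44 + 187.69) = sqrt(1693.13) = 41.1477

41.1477


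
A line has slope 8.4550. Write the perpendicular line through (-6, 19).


Perpendicular slope = -1/m1 = -1/8.4550 = -0.1183
b2 = y0 - m2*x0 = 19 - 6/8.4550 = 19 - 0.7096 = 18.2904

y = -0.1183x + 18.2904


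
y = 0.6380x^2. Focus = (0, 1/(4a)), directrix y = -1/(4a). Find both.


a = 0.6380
1/(4a) = 0.3918
Focus = (0, 0.3918)
Directrix: y = -0.3918

Focus = (0, 0.3918), Directrix: y = -0.3918


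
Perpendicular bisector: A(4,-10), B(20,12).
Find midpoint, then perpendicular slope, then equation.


Midpoint = (12, 1)
Slope of AB = dy/dx = 22/16 = 1.3750
Perp slope = -dx/dy = -16/22 = -0.7273
b = My - (perp slope)*Mx = 1 + (16*12)/22 = 1 + 8.7273 = 9.7273

y = -0.7273x + 9.7273


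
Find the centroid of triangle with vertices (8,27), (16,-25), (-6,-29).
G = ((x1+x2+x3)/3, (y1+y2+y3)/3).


Gx = (8+16- 6)/3 = 18/3 = 6.0000
Gy = (27- 25- 29)/3 = -27/3 = -9.0000

G = (6.0000, -9.0000)


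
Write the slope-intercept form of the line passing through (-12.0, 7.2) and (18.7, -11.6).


m = (-18.8)/(30.7) = -0.6124
b = y1 - m*x1 = 7.2 - (-18.8*(-12.0))/(30.7) = 7.2 - 7.3485 = -0.1485

y = -0.6124x - 0.1485


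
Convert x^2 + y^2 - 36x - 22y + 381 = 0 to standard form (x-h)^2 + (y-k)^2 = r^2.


h = -D/2 = 36/2 = 18
k = -E/2 = 22/2 = 11
r^2 = h^2 + k^2 - F = 324 + 121 - 381 = 64
r = 8

Center (18, 11), radius = 8


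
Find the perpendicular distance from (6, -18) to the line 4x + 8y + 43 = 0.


|4*6 + 8*(-18) + 43| = |-77| = 77
sqrt(16 + 64) = sqrt(80) = 8.9443
d = 77/sqrt(80) = 8.6089

8.6089


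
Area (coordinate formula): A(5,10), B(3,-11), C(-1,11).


5*(-11-11) = -110
3*(11-10) = 3
-1*(10+ 11) = -21
sum = -128
Area = |-128|/2 = 64.0000

64.0000 sq units


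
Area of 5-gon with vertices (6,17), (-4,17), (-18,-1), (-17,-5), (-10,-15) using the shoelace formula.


sum(xi*y_{i+1}) = 6*17 - 4*(-1) - 18*(-5) - 17*(-15) - 10*17 = 281
sum(yi*x_{i+1}) = 17*(-4) + 17*(-18) - 1*(-17) - 5*(-10) - 15*6 = -397
Area = |281 + 397|/2 = 678/2 = 339.0000

339.0000 sq units


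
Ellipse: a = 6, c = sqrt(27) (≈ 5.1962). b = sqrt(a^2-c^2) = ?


b^2 = 6^2 - (sqrt(27))^2 = 36 - 27 = 9
b = sqrt(9) = 3

b = 3


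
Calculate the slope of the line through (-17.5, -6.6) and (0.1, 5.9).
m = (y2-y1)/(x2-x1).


dy = 5.9 + 6.6 = 12.5
dx = 0.1 + 17.5 = 17.6
m = 12.5/17.6 = 0.7102

m = 0.7102


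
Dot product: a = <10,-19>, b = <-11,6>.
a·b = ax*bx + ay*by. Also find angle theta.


a·b = 10*(-11) - 19*6 = -110 - 114 = -224
|a| = sqrt(100+361) = 21.4709
|b| = sqrt(121+36) = 12.5300
cos(theta) = -224/(sqrt(461)*sqrt(157)) = -224/sqrt(72377) = -0.832622
theta = arccos(-224/sqrt(72377)) = 146.3690 degrees

a·b = -224, theta = 146.3690 deg


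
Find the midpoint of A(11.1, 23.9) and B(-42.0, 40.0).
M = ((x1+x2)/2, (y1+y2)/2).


Mx = (11.1 - 42.0)/2 = -30.9/2 = -15.4500
My = (23.9 + 40.0)/2 = 63.9/2 = 31.9500

(-15.4500, 31.9500)


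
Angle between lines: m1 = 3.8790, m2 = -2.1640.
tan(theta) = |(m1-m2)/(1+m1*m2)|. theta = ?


m1-m2 = 6.043
1+m1*m2 = -7.394156
tan(theta) = |6.043/(-7.394156)| = 0.817267
theta = arctan(|6.043/(-7.394156)|) = 39.2580 degrees (acute angle)

39.2580 degrees


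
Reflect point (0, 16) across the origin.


Reflection rule for origin: (-x, -y)
(0, 16) -> (0, -16)

(0, -16)


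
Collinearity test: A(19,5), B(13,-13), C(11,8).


19*(-13-8) + 13*(8-5) + 11*(5+ 13)
= -399 + 39 + 198 = -162

No, not collinear (determinant = -162)


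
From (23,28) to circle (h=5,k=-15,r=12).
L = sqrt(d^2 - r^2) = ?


d = sqrt((23-5)^2 + (28+ 15)^2) = sqrt(324+1849) = 46.6154
L = sqrt(2173.0000 - 144) = sqrt(2029.0000) = 45.0444

45.0444


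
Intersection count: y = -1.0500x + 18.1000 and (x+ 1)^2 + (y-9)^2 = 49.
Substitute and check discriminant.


Substitute y = -1.0500x + 18.1000: (x+ 1)^2 + (-1.0500x+18.1000-9)^2 = 49
Expand to Ax^2 + Bx + C = 0, where b-k = 9.1
A = 1+m^2 = 2.1025
B = 2(m(b-k) - h) = 2(-1.0500*9.1 + 1) = -17.11
C = h^2 + (b-k)^2 - r^2 = 1 + 82.81 - 49 = 34.81
disc = B^2-4AC = 292.7521 - 292.7521 = 0
disc = 0

1 intersection point (tangent)


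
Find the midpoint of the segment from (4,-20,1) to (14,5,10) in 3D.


Mx = (4+14)/2 = 9.0000
My = (-20+5)/2 = -7.5000
Mz = (1+10)/2 = 5.5000

M = (9.0000, -7.5000, 5.5000)


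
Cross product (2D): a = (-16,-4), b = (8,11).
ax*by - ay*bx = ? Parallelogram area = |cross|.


cross = -16*11 + 4*8 = -176 + 32 = -144
Parallelogram area = |-144| = 144

cross = -144, parallelogram area = 144


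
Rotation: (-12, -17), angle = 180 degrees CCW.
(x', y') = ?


cos(180) = -1, sin(180) = 0
x' = -12*(-1) + 17*0 = 12
y' = -12*0 - 17*(-1) = 17

(12, 17)


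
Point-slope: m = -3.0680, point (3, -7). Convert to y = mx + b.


y + 7 = -3.0680(x - 3)
y = -3.0680x - 7 + 3.0680*3
y = -3.0680x + 2.2040

y = -3.0680x + 2.2040


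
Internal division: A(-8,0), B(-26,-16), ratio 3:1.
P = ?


Px = (3*(-26) + 1*(-8))/4 = -86/4 = -21.5000
Py = (3*(-16) + 1*0)/4 = -48/4 = -12.0000

P = (-21.5000, -12.0000)


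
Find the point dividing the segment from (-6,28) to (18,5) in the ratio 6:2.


Px = (6*18 + 2*(-6))/8 = 96/8 = 12.0000
Py = (6*5 + 2*28)/8 = 86/8 = 10.7500

P = (12.0000, 10.7500)


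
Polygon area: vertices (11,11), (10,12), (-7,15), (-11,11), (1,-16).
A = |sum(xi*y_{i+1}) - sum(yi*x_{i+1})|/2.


sum(xi*y_{i+1}) = 11*12 + 10*15 - 7*11 - 11*(-16) + 1*11 = 392
sum(yi*x_{i+1}) = 11*10 + 12*(-7) + 15*(-11) + 11*1 - 16*11 = -304
Area = |392 + 304|/2 = 696/2 = 348.0000

348.0000 sq units


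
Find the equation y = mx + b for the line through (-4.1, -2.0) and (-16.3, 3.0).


m = (5.0)/(-12.2) = -0.4098
b = y1 - m*x1 = -2.0 - (5.0*(-4.1))/(-12.2) = -2.0 - 1.6803 = -3.6803

y = -0.4098x - 3.6803


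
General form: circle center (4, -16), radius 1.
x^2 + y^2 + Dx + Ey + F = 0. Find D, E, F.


(x-4)^2 + (y+ 16)^2 = 1^2
D = -2h = -8, E = -2k = 32
F = h^2+k^2-r^2 = 16+256-1 = 271

D = -8, E = 32, F = 271


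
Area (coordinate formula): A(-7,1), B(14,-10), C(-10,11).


-7*(-10-11) = 147
14*(11-1) = 140
-10*(1+ 10) = -110
sum = 177
Area = |177|/2 = 88.5000

88.5000 sq units


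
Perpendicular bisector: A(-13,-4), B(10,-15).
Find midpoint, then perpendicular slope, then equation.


Midpoint = (-1.5, -9.5)
Slope of AB = dy/dx = -11/23 = -0.4783
Perp slope = -dx/dy = 23/11 = 2.0909
b = My - (perp slope)*Mx = -9.5 + (23*(-1.5))/(-11) = -9.5 + 3.1364 = -6.3636

y = 2.0909x - 6.3636


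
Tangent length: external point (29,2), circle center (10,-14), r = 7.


d = sqrt((29-10)^2 + (2+ 14)^2) = sqrt(361+256) = 24.8395
L = sqrt(617.0000 - 49) = sqrt(568.0000) = 23.8328

23.8328


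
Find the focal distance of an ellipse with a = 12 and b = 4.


c^2 = 12^2 - 4^2 = 144 - 16 = 128
c = sqrt(128) = 11.3137

c = 11.3137


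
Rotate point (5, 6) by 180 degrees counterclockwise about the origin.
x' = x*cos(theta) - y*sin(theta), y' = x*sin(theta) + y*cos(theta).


cos(180) = -1, sin(180) = 0
x' = 5*(-1) - 6*0 = -5
y' = 5*0 + 6*(-1) = -6

(-5, -6)


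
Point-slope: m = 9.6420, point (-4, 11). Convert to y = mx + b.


y - 11 = 9.6420(x + 4)
y = 9.6420x + 11 - 9.6420*(-4)
y = 9.6420x + 49.5680

y = 9.6420x + 49.5680


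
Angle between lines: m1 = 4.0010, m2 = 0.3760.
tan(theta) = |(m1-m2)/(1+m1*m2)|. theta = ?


m1-m2 = 3.625
1+m1*m2 = 2.504376
tan(theta) = |3.625/2.504376| = 1.447466
theta = arctan(|3.625/2.504376|) = 55.3609 degrees (acute angle)

55.3609 degrees


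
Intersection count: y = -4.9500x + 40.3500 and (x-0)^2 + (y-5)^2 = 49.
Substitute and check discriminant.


Substitute y = -4.9500x + 40.3500: (x-0)^2 + (-4.9500x+40.3500-5)^2 = 49
Expand to Ax^2 + Bx + C = 0, where b-k = 35.35
A = 1+m^2 = 25.5025
B = 2(m(b-k) - h) = 2(-4.9500*35.35 - 0) = -349.965
C = h^2 + (b-k)^2 - r^2 = 0 + 1249.6225 - 49 = 1200.6225
disc = B^2-4AC = 122475.5012 - 122475.5012 = 0
disc = 0

1 intersection point (tangent)


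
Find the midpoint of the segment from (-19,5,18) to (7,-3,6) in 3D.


Mx = (-19+7)/2 = -6.0000
My = (5- 3)/2 = 1.0000
Mz = (18+6)/2 = 12.0000

M = (-6.0000, 1.0000, 12.0000)


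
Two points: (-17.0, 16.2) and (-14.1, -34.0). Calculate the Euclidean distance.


dx = -14.1 + 17.0 = 2.9
dy = -34.0 - 16.2 = -50.2
d = sqrt(8.41 + 2520.04) = sqrt(2528.45) = 50.2837

50.2837


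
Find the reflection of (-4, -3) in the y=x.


Reflection rule for y=x: (y, x)
(-4, -3) -> (-3, -4)

(-3, -4)


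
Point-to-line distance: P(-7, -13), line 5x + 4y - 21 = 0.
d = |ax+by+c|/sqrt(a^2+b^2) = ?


|5*(-7) + 4*(-13) - 21| = |-108| = 108
sqrt(25 + 16) = sqrt(41) = 6.4031
d = 108/sqrt(41) = 16.8668

16.8668


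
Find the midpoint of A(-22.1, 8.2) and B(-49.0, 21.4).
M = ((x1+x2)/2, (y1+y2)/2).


Mx = (-22.1 - 49.0)/2 = -71.1/2 = -35.5500
My = (8.2 + 21.4)/2 = 29.6/2 = 14.8000

(-35.5500, 14.8000)


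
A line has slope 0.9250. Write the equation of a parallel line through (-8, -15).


Parallel lines have equal slopes.
m2 = 0.9250
b2 = -15 - 0.9250*(-8) = -7.6000

y = 0.9250x - 7.6000


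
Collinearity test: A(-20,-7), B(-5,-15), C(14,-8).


-20*(-15+ 8) - 5*(-8+ 7) + 14*(-7+ 15)
= 140 + 5 + 112 = 257

No, not collinear (determinant = 257)


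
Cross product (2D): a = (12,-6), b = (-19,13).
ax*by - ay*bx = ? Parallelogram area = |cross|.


cross = 12*13 + 6*(-19) = 156 - 114 = 42
Parallelogram area = |42| = 42

cross = 42, parallelogram area = 42


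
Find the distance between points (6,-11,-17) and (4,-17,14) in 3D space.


dx=-2, dy=-6, dz=31
d = sqrt(4+36+961) = sqrt(1001) = 31.6386

31.6386


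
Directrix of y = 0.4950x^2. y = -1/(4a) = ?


a = 0.4950
1/(4a) = 0.5051
directrix: y = -0.5051 = -0.5051

y = -0.5051


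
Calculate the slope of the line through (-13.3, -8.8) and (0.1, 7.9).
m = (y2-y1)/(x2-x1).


dy = 7.9 + 8.8 = 16.7
dx = 0.1 + 13.3 = 13.4
m = 16.7/13.4 = 1.2463

m = 1.2463


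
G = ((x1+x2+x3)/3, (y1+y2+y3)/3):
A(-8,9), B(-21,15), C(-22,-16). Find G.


Gx = (-8- 21- 22)/3 = -51/3 = -17.0000
Gy = (9+15- 16)/3 = 8/3 = 2.6667

G = (-17.0000, 2.6667)


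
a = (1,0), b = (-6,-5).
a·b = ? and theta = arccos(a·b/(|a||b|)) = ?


a·b = 1*(-6) + 0*(-5) = -6 + 0 = -6
|a| = sqrt(1+0) = 1.0000
|b| = sqrt(36+25) = 7.8102
cos(theta) = -6/(sqrt(1)*sqrt(61)) = -6/sqrt(61) = -0.768221
theta = arccos(-6/sqrt(61)) = 140.1944 degrees

a·b = -6, theta = 140.1944 deg


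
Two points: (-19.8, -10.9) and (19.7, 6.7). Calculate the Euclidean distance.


dx = 19.7 + 19.8 = 39.5
dy = 6.7 + 10.9 = 17.6
d = sqrt(1560.25 + 309.76) = sqrt(1870.01) = 43.2436

43.2436


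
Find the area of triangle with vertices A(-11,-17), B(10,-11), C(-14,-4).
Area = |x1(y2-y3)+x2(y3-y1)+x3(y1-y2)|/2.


-11*(-11+ 4) = 77
10*(-4+ 17) = 130
-14*(-17+ 11) = 84
sum = 291
Area = |291|/2 = 145.5000

145.5000 sq units


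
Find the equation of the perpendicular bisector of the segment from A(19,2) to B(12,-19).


Midpoint = (15.5, -8.5)
Slope of AB = dy/dx = -21/(-7) = 3.0000
Perp slope = -dx/dy = -7/21 = -0.3333
b = My - (perp slope)*Mx = -8.5 + (-7*15.5)/(-21) = -8.5 + 5.1667 = -3.3333

y = -0.3333x - 3.3333


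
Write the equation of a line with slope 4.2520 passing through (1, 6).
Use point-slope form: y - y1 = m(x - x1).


y - 6 = 4.2520(x - 1)
y = 4.2520x + 6 - 4.2520*1
y = 4.2520x + 1.7480

y = 4.2520x + 1.7480


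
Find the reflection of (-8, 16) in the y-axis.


Reflection rule for y-axis: (-x, y)
(-8, 16) -> (8, 16)

(8, 16)


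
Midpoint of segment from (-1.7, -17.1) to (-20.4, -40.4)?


Mx = (-1.7 - 20.4)/2 = -22.1/2 = -11.0500
My = (-17.1 - 40.4)/2 = -57.5/2 = -28.7500

(-11.0500, -28.7500)


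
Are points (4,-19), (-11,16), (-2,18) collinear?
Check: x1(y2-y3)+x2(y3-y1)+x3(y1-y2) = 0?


4*(16-18) - 11*(18+ 19) - 2*(-19-16)
= -8 - 407 + 70 = -345

No, not collinear (determinant = -345)


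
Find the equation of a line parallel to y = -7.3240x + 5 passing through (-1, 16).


Parallel lines have equal slopes.
m2 = -7.3240
b2 = 16 + 7.3240*(-1) = 8.6760

y = -7.3240x + 8.6760


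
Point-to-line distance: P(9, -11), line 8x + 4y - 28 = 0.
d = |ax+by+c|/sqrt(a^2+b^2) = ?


|8*9 + 4*(-11) - 28| = |0| = 0
sqrt(64 + 16) = sqrt(80) = 8.9443
d = 0/sqrt(80) = 0

0


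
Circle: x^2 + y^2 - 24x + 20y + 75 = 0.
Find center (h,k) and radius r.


h = -D/2 = 24/2 = 12
k = -E/2 = -20/2 = -10
r^2 = h^2 + k^2 - F = 144 + 100 - 75 = 169
r = 13

Center (12, -10), radius = 13


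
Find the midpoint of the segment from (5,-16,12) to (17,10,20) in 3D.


Mx = (5+17)/2 = 11.0000
My = (-16+10)/2 = -3.0000
Mz = (12+20)/2 = 16.0000

M = (11.0000, -3.0000, 16.0000)


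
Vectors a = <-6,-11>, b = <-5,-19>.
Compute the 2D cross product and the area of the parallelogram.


cross = -6*(-19) + 11*(-5) = 114 - 55 = 59
Parallelogram area = |59| = 59

cross = 59, parallelogram area = 59


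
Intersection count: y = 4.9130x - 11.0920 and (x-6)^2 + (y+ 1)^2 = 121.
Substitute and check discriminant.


Substitute y = 4.9130x - 11.0920: (x-6)^2 + (4.9130x- 11.0920+ 1)^2 = 121
Expand to Ax^2 + Bx + C = 0, where b-k = -10.092
A = 1+m^2 = 25.137569
B = 2(m(b-k) - h) = 2(4.9130*(-10.092) - 6) = -111.163992
C = h^2 + (b-k)^2 - r^2 = 36 + 101.848464 - 121 = 16.848464
disc = B^2-4AC = 12357.4331 - 1694.1177 = 10663.3154
disc > 0

2 intersection points


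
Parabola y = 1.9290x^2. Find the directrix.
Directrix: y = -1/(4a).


a = 1.9290
1/(4a) = 0.1296
directrix: y = -0.1296 = -0.1296

y = -0.1296


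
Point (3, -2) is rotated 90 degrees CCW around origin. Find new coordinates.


cos(90) = 0, sin(90) = 1
x' = 3*0 + 2*1 = 2
y' = 3*1 - 2*0 = 3

(2, 3)


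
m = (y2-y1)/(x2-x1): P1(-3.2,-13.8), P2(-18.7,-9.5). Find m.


dy = -9.5 + 13.8 = 4.3
dx = -18.7 + 3.2 = -15.5
m = 4.3/(-15.5) = -0.2774

m = -0.2774


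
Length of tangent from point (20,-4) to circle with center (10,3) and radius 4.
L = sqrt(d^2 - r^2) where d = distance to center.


d = sqrt((20-10)^2 + (-4-3)^2) = sqrt(100+49) = 12.2066
L = sqrt(149.0000 - 16) = sqrt(133.0000) = 11.5326

11.5326


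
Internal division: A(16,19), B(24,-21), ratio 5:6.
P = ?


Px = (5*24 + 6*16)/11 = 216/11 = 19.6364
Py = (5*(-21) + 6*19)/11 = 9/11 = 0.8182

P = (19.6364, 0.8182)


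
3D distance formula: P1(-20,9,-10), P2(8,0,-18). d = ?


dx=28, dy=-9, dz=-8
d = sqrt(784+81+64) = sqrt(929) = 30.4795

30.4795


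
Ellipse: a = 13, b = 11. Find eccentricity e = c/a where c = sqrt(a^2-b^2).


c = sqrt(169-121) = sqrt(48) = 6.9282
e = c/a = sqrt(48)/13 = 0.5329

e = 0.5329


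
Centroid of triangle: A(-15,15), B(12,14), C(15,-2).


Gx = (-15+12+15)/3 = 12/3 = 4.0000
Gy = (15+14- 2)/3 = 27/3 = 9.0000

G = (4.0000, 9.0000)


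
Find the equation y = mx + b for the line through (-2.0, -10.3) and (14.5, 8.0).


m = (18.3)/(16.5) = 1.1091
b = y1 - m*x1 = -10.3 - (18.3*(-2.0))/(16.5) = -10.3 + 2.2182 = -8.0818

y = 1.1091x - 8.0818


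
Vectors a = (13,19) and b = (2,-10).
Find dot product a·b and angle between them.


a·b = 13*2 + 19*(-10) = 26 - 190 = -164
|a| = sqrt(169+361) = 23.0217
|b| = sqrt(4+100) = 10.1980
cos(theta) = -164/(sqrt(530)*sqrt(104)) = -164/sqrt(55120) = -0.698537
theta = arccos(-164/sqrt(55120)) = 134.3097 degrees

a·b = -164, theta = 134.3097 deg


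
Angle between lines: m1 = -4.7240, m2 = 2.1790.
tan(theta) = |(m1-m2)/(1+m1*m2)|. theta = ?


m1-m2 = -6.903
1+m1*m2 = -9.293596
tan(theta) = |-6.903/(-9.293596)| = 0.742770
theta = arctan(|-6.903/(-9.293596)|) = 36.6038 degrees (acute angle)

36.6038 degrees


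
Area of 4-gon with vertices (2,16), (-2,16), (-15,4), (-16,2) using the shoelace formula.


sum(xi*y_{i+1}) = 2*16 - 2*4 - 15*2 - 16*16 = -262
sum(yi*x_{i+1}) = 16*(-2) + 16*(-15) + 4*(-16) + 2*2 = -332
Area = |-262 + 332|/2 = 70/2 = 35.0000

35.0000 sq units


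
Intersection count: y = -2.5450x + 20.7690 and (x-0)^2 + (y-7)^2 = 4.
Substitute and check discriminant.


Substitute y = -2.5450x + 20.7690: (x-0)^2 + (-2.5450x+20.7690-7)^2 = 4
Expand to Ax^2 + Bx + C = 0, where b-k = 13.769
A = 1+m^2 = 7.477025
B = 2(m(b-k) - h) = 2(-2.5450*13.769 - 0) = -70.08421
C = h^2 + (b-k)^2 - r^2 = 0 + 189.585361 - 4 = 185.585361
disc = B^2-4AC = 4911.7965 - 5550.5055 = -638.7090
disc < 0

0 intersection points


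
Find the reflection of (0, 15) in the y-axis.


Reflection rule for y-axis: (-x, y)
(0, 15) -> (0, 15)

(0, 15)


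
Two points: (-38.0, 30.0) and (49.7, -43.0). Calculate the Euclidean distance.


dx = 49.7 + 38.0 = 87.7
dy = -43.0 - 30.0 = -73.0
d = sqrt(7691.29 + 5329.0) = sqrt(13020.29) = 114.1065

114.1065


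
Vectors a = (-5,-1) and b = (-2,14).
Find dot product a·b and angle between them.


a·b = -5*(-2) - 1*14 = 10 - 14 = -4
|a| = sqrt(25+1) = 5.0990
|b| = sqrt(4+196) = 14.1421
cos(theta) = -4/(sqrt(26)*sqrt(200)) = -4/sqrt(5200) = -0.055470
theta = arccos(-4/sqrt(5200)) = 93.1798 degrees

a·b = -4, theta = 93.1798 deg


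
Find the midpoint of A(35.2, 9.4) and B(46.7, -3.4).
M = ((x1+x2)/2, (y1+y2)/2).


Mx = (35.2 + 46.7)/2 = 81.9/2 = 40.9500
My = (9.4 - 3.4)/2 = 6.0/2 = 3.0000

(40.9500, 3.0000)


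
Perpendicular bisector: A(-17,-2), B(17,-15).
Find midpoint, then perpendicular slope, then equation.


Midpoint = (0, -8.5)
Slope of AB = dy/dx = -13/34 = -0.3824
Perp slope = -dx/dy = 34/13 = 2.6154
b = My - (perp slope)*Mx = -8.5 + (34*0)/(-13) = -8.5 + 0 = -8.5000

y = 2.6154x - 8.5000


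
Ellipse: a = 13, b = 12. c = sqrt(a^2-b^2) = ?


c^2 = 13^2 - 12^2 = 169 - 144 = 25
c = sqrt(25) = 5.0000

c = 5.0000


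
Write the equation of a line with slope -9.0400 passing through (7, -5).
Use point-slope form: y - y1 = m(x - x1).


y + 5 = -9.0400(x - 7)
y = -9.0400x - 5 + 9.0400*7
y = -9.0400x + 58.2800

y = -9.0400x + 58.2800


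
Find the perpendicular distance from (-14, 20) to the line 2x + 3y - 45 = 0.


|2*(-14) + 3*20 - 45| = |-13| = 13
sqrt(4 + 9) = sqrt(13) = 3.6056
d = 13/sqrt(13) = 3.6056

3.6056


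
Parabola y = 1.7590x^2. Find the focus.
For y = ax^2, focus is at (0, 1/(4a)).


a = 1.7590
4a = 7.0360
focus = (0, 1/7.0360) = (0, 0.1421)

Focus = (0, 0.1421)


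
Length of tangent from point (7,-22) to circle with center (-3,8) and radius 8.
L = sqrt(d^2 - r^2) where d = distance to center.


d = sqrt((7+ 3)^2 + (-22-8)^2) = sqrt(100+900) = 31.6228
L = sqrt(1000.0000 - 64) = sqrt(936.0000) = 30.5941

30.5941


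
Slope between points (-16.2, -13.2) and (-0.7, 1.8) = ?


dy = 1.8 + 13.2 = 15.0
dx = -0.7 + 16.2 = 15.5
m = 15.0/15.5 = 0.9677

m = 0.9677


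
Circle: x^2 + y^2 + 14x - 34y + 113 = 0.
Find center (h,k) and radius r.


h = -D/2 = -14/2 = -7
k = -E/2 = 34/2 = 17
r^2 = h^2 + k^2 - F = 49 + 289 - 113 = 225
r = 15

Center (-7, 17), radius = 15


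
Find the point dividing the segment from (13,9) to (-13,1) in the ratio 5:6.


Px = (5*(-13) + 6*13)/11 = 13/11 = 1.1818
Py = (5*1 + 6*9)/11 = 59/11 = 5.3636

P = (1.1818, 5.3636)


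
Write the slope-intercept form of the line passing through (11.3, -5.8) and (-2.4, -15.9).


m = (-10.1)/(-13.7) = 0.7372
b = y1 - m*x1 = -5.8 - (-10.1*11.3)/(-13.7) = -5.8 - 8.3307 = -14.1307

y = 0.7372x - 14.1307


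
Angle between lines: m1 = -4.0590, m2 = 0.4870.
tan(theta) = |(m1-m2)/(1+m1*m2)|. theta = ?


m1-m2 = -4.546
1+m1*m2 = -0.976733
tan(theta) = |-4.546/(-0.976733)| = 4.654291
theta = arctan(|-4.546/(-0.976733)|) = 77.8740 degrees (acute angle)

77.8740 degrees


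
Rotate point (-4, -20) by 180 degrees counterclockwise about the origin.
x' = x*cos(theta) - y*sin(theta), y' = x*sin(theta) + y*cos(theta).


cos(180) = -1, sin(180) = 0
x' = -4*(-1) + 20*0 = 4
y' = -4*0 - 20*(-1) = 20

(4, 20)


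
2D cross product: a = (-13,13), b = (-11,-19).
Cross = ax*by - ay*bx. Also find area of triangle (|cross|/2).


cross = -13*(-19) - 13*(-11) = 247 + 143 = 390
Triangle area = |390|/2 = 390/2 = 195.0000

cross = 390, triangle area = 195.0000


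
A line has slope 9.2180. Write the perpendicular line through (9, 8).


Perpendicular slope = -1/m1 = -1/9.2180 = -0.1085
b2 = y0 - m2*x0 = 8 + 9/9.2180 = 8 + 0.9764 = 8.9764

y = -0.1085x + 8.9764


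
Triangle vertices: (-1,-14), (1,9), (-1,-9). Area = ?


-1*(9+ 9) = -18
1*(-9+ 14) = 5
-1*(-14-9) = 23
sum = 10
Area = |10|/2 = 5.0000

5.0000 sq units


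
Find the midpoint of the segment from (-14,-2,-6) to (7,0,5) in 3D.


Mx = (-14+7)/2 = -3.5000
My = (-2+0)/2 = -1.0000
Mz = (-6+5)/2 = -0.5000

M = (-3.5000, -1.0000, -0.5000)


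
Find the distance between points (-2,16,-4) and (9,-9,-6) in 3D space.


dx=11, dy=-25, dz=-2
d = sqrt(121+625+4) = sqrt(750) = 27.3861

27.3861


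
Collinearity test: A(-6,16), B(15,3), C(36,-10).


-6*(3+ 10) + 15*(-10-16) + 36*(16-3)
= -78 - 390 + 468 = 0

Yes, collinear (determinant = 0)


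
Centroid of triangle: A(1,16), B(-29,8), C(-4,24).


Gx = (1- 29- 4)/3 = -32/3 = -10.6667
Gy = (16+8+24)/3 = 48/3 = 16.0000

G = (-10.6667, 16.0000)


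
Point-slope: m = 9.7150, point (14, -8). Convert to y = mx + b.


y + 8 = 9.7150(x - 14)
y = 9.7150x - 8 - 9.7150*14
y = 9.7150x - 144.0100

y = 9.7150x - 144.0100


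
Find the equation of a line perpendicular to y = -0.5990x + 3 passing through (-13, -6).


Perpendicular slope = -1/m1 = -1/(-0.5990) = 1.6694
b2 = y0 - m2*x0 = -6 - 13/(-0.5990) = -6 + 21.7028 = 15.7028

y = 1.6694x + 15.7028


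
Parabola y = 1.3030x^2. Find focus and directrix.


a = 1.3030
1/(4a) = 0.1919
Focus = (0, 0.1919)
Directrix: y = -0.1919

Focus = (0, 0.1919), Directrix: y = -0.1919


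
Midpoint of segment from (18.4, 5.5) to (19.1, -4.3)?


Mx = (18.4 + 19.1)/2 = 37.5/2 = 18.7500
My = (5.5 - 4.3)/2 = 1.2/2 = 0.6000

(18.7500, 0.6000)


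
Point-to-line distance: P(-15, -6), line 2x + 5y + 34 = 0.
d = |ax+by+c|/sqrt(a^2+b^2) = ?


|2*(-15) + 5*(-6) + 34| = |-26| = 26
sqrt(4 + 25) = sqrt(29) = 5.3852
d = 26/sqrt(29) = 4.8281

4.8281


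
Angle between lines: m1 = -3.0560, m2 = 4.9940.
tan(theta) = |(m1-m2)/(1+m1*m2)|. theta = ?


m1-m2 = -8.05
1+m1*m2 = -14.261664
tan(theta) = |-8.05/(-14.261664)| = 0.564450
theta = arctan(|-8.05/(-14.261664)|) = 29.4426 degrees (acute angle)

29.4426 degrees


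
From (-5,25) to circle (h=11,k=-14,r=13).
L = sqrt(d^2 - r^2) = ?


d = sqrt((-5-11)^2 + (25+ 14)^2) = sqrt(256+1521) = 42.1545
L = sqrt(1777.0000 - 169) = sqrt(1608.0000) = 40.0999

40.0999


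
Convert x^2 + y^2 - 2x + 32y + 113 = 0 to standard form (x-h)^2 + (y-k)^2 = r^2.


h = -D/2 = 2/2 = 1
k = -E/2 = -32/2 = -16
r^2 = h^2 + k^2 - F = 1 + 256 - 113 = 144
r = 12

Center (1, -16), radius = 12


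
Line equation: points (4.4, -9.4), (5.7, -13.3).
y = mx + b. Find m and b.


m = (-3.9)/(1.3) = -3.0000
b = y1 - m*x1 = -9.4 - (-3.9*4.4)/(1.3) = -9.4 + 13.2000 = 3.8000

y = -3.0000x + 3.8000


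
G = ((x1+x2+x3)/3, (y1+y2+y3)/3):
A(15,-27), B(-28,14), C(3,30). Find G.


Gx = (15- 28+3)/3 = -10/3 = -3.3333
Gy = (-27+14+30)/3 = 17/3 = 5.6667

G = (-3.3333, 5.6667)


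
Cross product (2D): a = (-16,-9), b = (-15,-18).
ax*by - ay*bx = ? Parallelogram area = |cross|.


cross = -16*(-18) + 9*(-15) = 288 - 135 = 153
Parallelogram area = |153| = 153

cross = 153, parallelogram area = 153


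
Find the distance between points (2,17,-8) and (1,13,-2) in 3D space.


dx=-1, dy=-4, dz=6
d = sqrt(1+16+36) = sqrt(53) = 7.2801

7.2801


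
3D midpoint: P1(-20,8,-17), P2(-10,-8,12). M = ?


Mx = (-20- 10)/2 = -15.0000
My = (8- 8)/2 = 0
Mz = (-17+12)/2 = -2.5000

M = (-15.0000, 0, -2.5000)


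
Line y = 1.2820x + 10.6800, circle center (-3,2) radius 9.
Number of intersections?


Substitute y = 1.2820x + 10.6800: (x+ 3)^2 + (1.2820x+10.6800-2)^2 = 81
Expand to Ax^2 + Bx + C = 0, where b-k = 8.68
A = 1+m^2 = 2.643524
B = 2(m(b-k) - h) = 2(1.2820*8.68 + 3) = 28.25552
C = h^2 + (b-k)^2 - r^2 = 9 + 75.3424 - 81 = 3.3424
disc = B^2-4AC = 798.3744 - 35.3429 = 763.0315
disc > 0

2 intersection points


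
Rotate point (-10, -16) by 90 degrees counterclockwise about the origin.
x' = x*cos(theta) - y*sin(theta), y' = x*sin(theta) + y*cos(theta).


cos(90) = 0, sin(90) = 1
x' = -10*0 + 16*1 = 16
y' = -10*1 - 16*0 = -10

(16, -10)


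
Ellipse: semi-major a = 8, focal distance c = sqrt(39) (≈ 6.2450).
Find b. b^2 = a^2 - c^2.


b^2 = 8^2 - (sqrt(39))^2 = 64 - 39 = 25
b = sqrt(25) = 5

b = 5


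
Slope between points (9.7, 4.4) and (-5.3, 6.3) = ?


dy = 6.3 - 4.4 = 1.9
dx = -5.3 - 9.7 = -15.0
m = 1.9/(-15.0) = -0.1267

m = -0.1267


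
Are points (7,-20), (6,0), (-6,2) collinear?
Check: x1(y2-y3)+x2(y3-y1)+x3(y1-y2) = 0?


7*(0-2) + 6*(2+ 20) - 6*(-20-0)
= -14 + 132 + 120 = 238

No, not collinear (determinant = 238)


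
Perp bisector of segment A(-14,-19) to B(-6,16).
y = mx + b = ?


Midpoint = (-10, -1.5)
Slope of AB = dy/dx = 35/8 = 4.3750
Perp slope = -dx/dy = -8/35 = -0.2286
b = My - (perp slope)*Mx = -1.5 + (8*(-10))/35 = -1.5 - 2.2857 = -3.7857

y = -0.2286x - 3.7857


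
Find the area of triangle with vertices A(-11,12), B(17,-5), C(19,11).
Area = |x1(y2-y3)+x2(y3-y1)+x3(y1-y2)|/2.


-11*(-5-11) = 176
17*(11-12) = -17
19*(12+ 5) = 323
sum = 482
Area = |482|/2 = 241.0000

241.0000 sq units


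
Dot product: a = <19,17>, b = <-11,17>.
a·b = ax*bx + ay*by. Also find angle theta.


a·b = 19*(-11) + 17*17 = -209 + 289 = 80
|a| = sqrt(361+289) = 25.4951
|b| = sqrt(121+289) = 20.2485
cos(theta) = 80/(sqrt(650)*sqrt(410)) = 80/sqrt(266500) = 0.154968
theta = arccos(80/sqrt(266500)) = 81.0851 degrees

a·b = 80, theta = 81.0851 deg


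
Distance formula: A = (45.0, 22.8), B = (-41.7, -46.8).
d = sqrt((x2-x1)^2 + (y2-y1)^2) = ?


dx = -41.7 - 45.0 = -86.7
dy = -46.8 - 22.8 = -69.6
d = sqrt(7516.89 + 4844.16) = sqrt(12361.05) = 111.1803

111.1803


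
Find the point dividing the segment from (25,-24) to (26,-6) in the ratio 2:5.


Px = (2*26 + 5*25)/7 = 177/7 = 25.2857
Py = (2*(-6) + 5*(-24))/7 = -132/7 = -18.8571

P = (25.2857, -18.8571)


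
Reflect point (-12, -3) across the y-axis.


Reflection rule for y-axis: (-x, y)
(-12, -3) -> (12, -3)

(12, -3)


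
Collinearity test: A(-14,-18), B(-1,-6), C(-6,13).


-14*(-6-13) - 1*(13+ 18) - 6*(-18+ 6)
= 266 - 31 + 72 = 307

No, not collinear (determinant = 307)


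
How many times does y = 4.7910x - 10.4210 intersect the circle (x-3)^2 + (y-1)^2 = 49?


Substitute y = 4.7910x - 10.4210: (x-3)^2 + (4.7910x- 10.4210-1)^2 = 49
Expand to Ax^2 + Bx + C = 0, where b-k = -11.421
A = 1+m^2 = 23.953681
B = 2(m(b-k) - h) = 2(4.7910*(-11.421) - 3) = -115.436022
C = h^2 + (b-k)^2 - r^2 = 9 + 130.439241 - 49 = 90.439241
disc = B^2-4AC = 13325.4752 - 8665.4109 = 4660.0643
disc > 0

2 intersection points


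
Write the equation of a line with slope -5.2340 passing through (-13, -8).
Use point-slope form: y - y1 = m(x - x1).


y + 8 = -5.2340(x + 13)
y = -5.2340x - 8 + 5.2340*(-13)
y = -5.2340x - 76.0420

y = -5.2340x - 76.0420


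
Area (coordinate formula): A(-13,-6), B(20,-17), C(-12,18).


-13*(-17-18) = 455
20*(18+ 6) = 480
-12*(-6+ 17) = -132
sum = 803
Area = |803|/2 = 401.5000

401.5000 sq units


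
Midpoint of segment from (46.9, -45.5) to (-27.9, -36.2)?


Mx = (46.9 - 27.9)/2 = 19.0/2 = 9.5000
My = (-45.5 - 36.2)/2 = -81.7/2 = -40.8500

(9.5000, -40.8500)


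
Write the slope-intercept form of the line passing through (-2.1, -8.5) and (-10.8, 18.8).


m = (27.3)/(-8.7) = -3.1379
b = y1 - m*x1 = -8.5 - (27.3*(-2.1))/(-8.7) = -8.5 - 6.5897 = -15.0897

y = -3.1379x - 15.0897


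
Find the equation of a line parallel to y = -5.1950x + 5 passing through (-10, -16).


Parallel lines have equal slopes.
m2 = -5.1950
b2 = -16 + 5.1950*(-10) = -67.9500

y = -5.1950x - 67.9500


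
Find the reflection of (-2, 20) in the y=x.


Reflection rule for y=x: (y, x)
(-2, 20) -> (20, -2)

(20, -2)


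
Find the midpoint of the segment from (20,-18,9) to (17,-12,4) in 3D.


Mx = (20+17)/2 = 18.5000
My = (-18- 12)/2 = -15.0000
Mz = (9+4)/2 = 6.5000

M = (18.5000, -15.0000, 6.5000)


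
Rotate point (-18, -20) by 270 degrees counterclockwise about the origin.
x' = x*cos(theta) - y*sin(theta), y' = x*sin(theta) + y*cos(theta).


cos(270) = 0, sin(270) = -1
x' = -18*0 + 20*(-1) = -20
y' = -18*(-1) - 20*0 = 18

(-20, 18)


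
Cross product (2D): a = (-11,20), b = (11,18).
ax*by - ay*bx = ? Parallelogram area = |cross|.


cross = -11*18 - 20*11 = -198 - 220 = -418
Parallelogram area = |-418| = 418

cross = -418, parallelogram area = 418


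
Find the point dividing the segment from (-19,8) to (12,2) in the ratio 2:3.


Px = (2*12 + 3*(-19))/5 = -33/5 = -6.6000
Py = (2*2 + 3*8)/5 = 28/5 = 5.6000

P = (-6.6000, 5.6000)


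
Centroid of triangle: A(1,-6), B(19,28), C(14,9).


Gx = (1+19+14)/3 = 34/3 = 11.3333
Gy = (-6+28+9)/3 = 31/3 = 10.3333

G = (11.3333, 10.3333)


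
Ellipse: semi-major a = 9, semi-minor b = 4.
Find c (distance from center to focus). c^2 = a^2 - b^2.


c^2 = 9^2 - 4^2 = 81 - 16 = 65
c = sqrt(65) = 8.0623

c = 8.0623


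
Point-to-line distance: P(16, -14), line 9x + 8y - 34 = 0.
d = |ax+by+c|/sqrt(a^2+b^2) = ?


|9*16 + 8*(-14) - 34| = |-2| = 2
sqrt(81 + 64) = sqrt(145) = 12.0416
d = 2/sqrt(145) = 0.1661

0.1661


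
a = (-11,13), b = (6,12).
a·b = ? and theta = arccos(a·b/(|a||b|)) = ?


a·b = -11*6 + 13*12 = -66 + 156 = 90
|a| = sqrt(121+169) = 17.0294
|b| = sqrt(36+144) = 13.4164
cos(theta) = 90/(sqrt(290)*sqrt(180)) = 90/sqrt(52200) = 0.393919
theta = arccos(90/sqrt(52200)) = 66.8014 degrees

a·b = 90, theta = 66.8014 deg


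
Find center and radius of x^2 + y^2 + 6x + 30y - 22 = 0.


h = -D/2 = -6/2 = -3
k = -E/2 = -30/2 = -15
r^2 = h^2 + k^2 - F = 9 + 225 + 22 = 256
r = 16

Center (-3, -15), radius = 16


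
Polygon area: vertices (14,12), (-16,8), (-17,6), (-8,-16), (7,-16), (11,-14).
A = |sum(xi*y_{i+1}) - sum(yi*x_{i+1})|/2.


sum(xi*y_{i+1}) = 14*8 - 16*6 - 17*(-16) - 8*(-16) + 7*(-14) + 11*12 = 450
sum(yi*x_{i+1}) = 12*(-16) + 8*(-17) + 6*(-8) - 16*7 - 16*11 - 14*14 = -860
Area = |450 + 860|/2 = 1310/2 = 655.0000

655.0000 sq units


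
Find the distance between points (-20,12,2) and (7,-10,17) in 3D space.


dx=27, dy=-22, dz=15
d = sqrt(729+484+225) = sqrt(1438) = 37.9210

37.9210


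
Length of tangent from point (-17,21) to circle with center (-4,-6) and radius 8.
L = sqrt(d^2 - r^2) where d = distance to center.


d = sqrt((-17+ 4)^2 + (21+ 6)^2) = sqrt(169+729) = 29.9666
L = sqrt(898.0000 - 64) = sqrt(834.0000) = 28.8791

28.8791


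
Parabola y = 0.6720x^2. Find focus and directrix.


a = 0.6720
1/(4a) = 0.3720
Focus = (0, 0.3720)
Directrix: y = -0.3720

Focus = (0, 0.3720), Directrix: y = -0.3720


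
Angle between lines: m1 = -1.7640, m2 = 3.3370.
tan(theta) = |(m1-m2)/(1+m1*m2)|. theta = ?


m1-m2 = -5.101
1+m1*m2 = -4.886468
tan(theta) = |-5.101/(-4.886468)| = 1.043903
theta = arctan(|-5.101/(-4.886468)|) = 46.2305 degrees (acute angle)

46.2305 degrees
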